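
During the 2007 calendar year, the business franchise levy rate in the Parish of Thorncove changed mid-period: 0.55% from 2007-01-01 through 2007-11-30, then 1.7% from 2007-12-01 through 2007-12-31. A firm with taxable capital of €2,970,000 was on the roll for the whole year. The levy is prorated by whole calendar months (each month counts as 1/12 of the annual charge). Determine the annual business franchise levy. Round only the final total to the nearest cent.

€19,181.25

2007-01-01 to 2007-11-30: 11 months at 0.55% → €2,970,000 × 0.55% × 11/12 = €14,973.7500
2007-12-01 to 2007-12-31: 1 month at 1.7% → €2,970,000 × 1.7% × 1/12 = €4,207.5000
Total = €19,181.2500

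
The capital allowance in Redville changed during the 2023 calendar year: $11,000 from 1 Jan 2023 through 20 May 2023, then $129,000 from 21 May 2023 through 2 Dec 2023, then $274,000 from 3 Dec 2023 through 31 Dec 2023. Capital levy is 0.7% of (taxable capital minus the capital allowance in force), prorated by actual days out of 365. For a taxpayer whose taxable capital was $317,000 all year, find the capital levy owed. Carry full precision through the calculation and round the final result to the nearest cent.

1 Jan – 20 May 2023: 140 days, exemption $11,000 → ($317,000 − $11,000) × 0.7% × 140/365 = $821.5890
21 May – 2 Dec 2023: 196 days, exemption $129,000 → ($317,000 − $129,000) × 0.7% × 196/365 = $706.6740
3 Dec – 31 Dec 2023: 29 days, exemption $274,000 → ($317,000 − $274,000) × 0.7% × 29/365 = $23.9151
Total = $1,552.1781

$1,552.18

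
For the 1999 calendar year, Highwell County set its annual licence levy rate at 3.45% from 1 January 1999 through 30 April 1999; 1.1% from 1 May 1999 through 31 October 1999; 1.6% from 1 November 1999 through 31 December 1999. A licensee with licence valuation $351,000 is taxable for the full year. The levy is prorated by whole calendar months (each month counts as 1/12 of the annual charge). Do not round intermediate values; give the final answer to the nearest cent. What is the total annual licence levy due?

$6,903.00

1 January – 30 April 1999: 4 months at 3.45% → $351,000 × 3.45% × 4/12 = $4,036.5000
1 May – 31 October 1999: 6 months at 1.1% → $351,000 × 1.1% × 6/12 = $1,930.5000
1 November – 31 December 1999: 2 months at 1.6% → $351,000 × 1.6% × 2/12 = $936.0000
Total = $6,903.0000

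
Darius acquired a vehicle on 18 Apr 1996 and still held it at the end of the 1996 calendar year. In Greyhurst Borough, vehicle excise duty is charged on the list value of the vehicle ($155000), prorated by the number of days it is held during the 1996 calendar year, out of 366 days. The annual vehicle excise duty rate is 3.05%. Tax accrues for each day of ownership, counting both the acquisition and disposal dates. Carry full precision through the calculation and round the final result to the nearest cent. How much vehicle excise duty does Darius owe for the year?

$3332.50

Days held (18 Apr – 31 Dec 1996): 258 out of 366
Tax = $155000 × 3.05% × 258/366 = $3332.5000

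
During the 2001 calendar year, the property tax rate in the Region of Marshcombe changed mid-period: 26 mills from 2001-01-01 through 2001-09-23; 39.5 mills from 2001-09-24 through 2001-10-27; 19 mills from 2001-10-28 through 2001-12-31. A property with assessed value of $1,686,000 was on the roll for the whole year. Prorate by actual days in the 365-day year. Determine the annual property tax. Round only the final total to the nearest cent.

2001-01-01 to 2001-09-23: 266 days at 26 mills → $1,686,000 × 2.6% × 266/365 = $31,946.2356
2001-09-24 to 2001-10-27: 34 days at 39.5 mills → $1,686,000 × 3.95% × 34/365 = $6,203.5562
2001-10-28 to 2001-12-31: 65 days at 19 mills → $1,686,000 × 1.9% × 65/365 = $5,704.6849
Total = $43,854.4767

$43,854.48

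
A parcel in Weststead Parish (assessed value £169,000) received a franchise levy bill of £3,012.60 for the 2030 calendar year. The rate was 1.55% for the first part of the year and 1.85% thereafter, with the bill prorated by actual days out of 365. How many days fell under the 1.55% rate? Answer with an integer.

Let d = days at the first rate; then 365 − d days at the second rate.
£169,000 × [1.55%·d + 1.85%·(365−d)] / 365 = £3,012.60
Solving gives d = 82, so the new rate took effect on March 24, 2030.

82 days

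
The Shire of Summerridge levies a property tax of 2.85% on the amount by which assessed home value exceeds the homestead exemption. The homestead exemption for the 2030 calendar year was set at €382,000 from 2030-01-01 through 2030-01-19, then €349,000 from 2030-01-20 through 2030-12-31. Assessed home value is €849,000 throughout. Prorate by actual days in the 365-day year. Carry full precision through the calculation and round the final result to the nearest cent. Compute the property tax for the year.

2030-01-01 to 2030-01-19: 19 days, exemption €382,000 → (€849,000 − €382,000) × 2.85% × 19/365 = €692.8233
2030-01-20 to 2030-12-31: 346 days, exemption €349,000 → (€849,000 − €349,000) × 2.85% × 346/365 = €13,508.2192
Total = €14,201.0425

€14,201.04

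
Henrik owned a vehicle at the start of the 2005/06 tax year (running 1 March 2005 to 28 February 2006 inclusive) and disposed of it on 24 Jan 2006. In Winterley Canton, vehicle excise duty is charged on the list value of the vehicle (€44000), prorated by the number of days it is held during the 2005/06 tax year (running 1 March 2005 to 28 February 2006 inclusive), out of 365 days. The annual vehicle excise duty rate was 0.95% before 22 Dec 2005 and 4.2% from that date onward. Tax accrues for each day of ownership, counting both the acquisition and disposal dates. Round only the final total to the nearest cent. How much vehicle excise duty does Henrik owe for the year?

€511.12

1 Mar – 21 Dec 2005: 296 days at 0.95% → €44000 × 0.95% × 296/365 = €338.9808
22 Dec 2005 – 24 Jan 2006: 34 days at 4.2% → €44000 × 4.2% × 34/365 = €172.1425
Total = €511.1233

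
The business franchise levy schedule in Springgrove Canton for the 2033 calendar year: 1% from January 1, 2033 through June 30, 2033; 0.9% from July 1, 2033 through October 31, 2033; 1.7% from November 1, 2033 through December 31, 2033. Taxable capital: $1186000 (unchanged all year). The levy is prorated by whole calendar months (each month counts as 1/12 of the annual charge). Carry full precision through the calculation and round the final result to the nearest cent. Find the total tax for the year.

January 1 – June 30, 2033: 6 months at 1% → $1186000 × 1% × 6/12 = $5930.0000
July 1 – October 31, 2033: 4 months at 0.9% → $1186000 × 0.9% × 4/12 = $3558.0000
November 1 – December 31, 2033: 2 months at 1.7% → $1186000 × 1.7% × 2/12 = $3360.3333
Total = $12848.3333

$12848.33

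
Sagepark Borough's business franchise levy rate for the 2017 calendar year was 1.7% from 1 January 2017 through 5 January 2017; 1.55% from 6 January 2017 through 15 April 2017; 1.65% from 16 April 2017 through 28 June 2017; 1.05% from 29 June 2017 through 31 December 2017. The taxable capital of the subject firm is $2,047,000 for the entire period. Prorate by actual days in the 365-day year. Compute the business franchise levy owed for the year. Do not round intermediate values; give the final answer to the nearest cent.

1 January – 5 January 2017: 5 days at 1.7% → $2,047,000 × 1.7% × 5/365 = $476.6986
6 January – 15 April 2017: 100 days at 1.55% → $2,047,000 × 1.55% × 100/365 = $8,692.7397
16 April – 28 June 2017: 74 days at 1.65% → $2,047,000 × 1.65% × 74/365 = $6,847.6356
29 June – 31 December 2017: 186 days at 1.05% → $2,047,000 × 1.05% × 186/365 = $10,952.8521
Total = $26,969.9260

$26,969.93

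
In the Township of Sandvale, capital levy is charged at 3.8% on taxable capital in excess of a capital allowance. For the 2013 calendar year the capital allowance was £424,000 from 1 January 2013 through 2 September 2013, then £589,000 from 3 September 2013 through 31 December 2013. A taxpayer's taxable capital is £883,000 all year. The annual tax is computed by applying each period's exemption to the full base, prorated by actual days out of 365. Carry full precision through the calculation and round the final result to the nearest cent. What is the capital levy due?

£15,380.63

1 January – 2 September 2013: 245 days, exemption £424,000 → (£883,000 − £424,000) × 3.8% × 245/365 = £11,707.6438
3 September – 31 December 2013: 120 days, exemption £589,000 → (£883,000 − £589,000) × 3.8% × 120/365 = £3,672.9863
Total = £15,380.6301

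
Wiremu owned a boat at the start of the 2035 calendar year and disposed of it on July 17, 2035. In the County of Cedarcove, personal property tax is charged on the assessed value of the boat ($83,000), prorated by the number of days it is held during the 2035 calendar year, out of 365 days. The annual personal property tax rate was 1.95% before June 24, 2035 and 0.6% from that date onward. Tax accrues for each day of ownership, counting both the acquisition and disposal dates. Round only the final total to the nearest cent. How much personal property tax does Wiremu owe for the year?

January 1 – June 23, 2035: 174 days at 1.95% → $83,000 × 1.95% × 174/365 = $771.5589
June 24 – July 17, 2035: 24 days at 0.6% → $83,000 × 0.6% × 24/365 = $32.7452
Total = $804.3041

$804.30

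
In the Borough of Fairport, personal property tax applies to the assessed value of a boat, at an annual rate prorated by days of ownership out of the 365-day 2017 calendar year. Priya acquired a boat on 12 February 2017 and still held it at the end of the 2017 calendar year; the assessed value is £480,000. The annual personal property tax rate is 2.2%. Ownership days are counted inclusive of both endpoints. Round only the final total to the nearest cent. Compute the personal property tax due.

Days held (12 February – 31 December 2017): 323 out of 365
Tax = £480,000 × 2.2% × 323/365 = £9,344.8767

£9,344.88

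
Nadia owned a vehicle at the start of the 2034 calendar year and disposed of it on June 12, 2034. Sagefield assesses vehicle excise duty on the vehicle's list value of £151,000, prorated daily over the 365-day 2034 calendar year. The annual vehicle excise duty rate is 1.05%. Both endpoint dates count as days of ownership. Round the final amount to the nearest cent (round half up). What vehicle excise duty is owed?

Days held (January 1 – June 12, 2034): 163 out of 365
Tax = £151,000 × 1.05% × 163/365 = £708.0452

£708.05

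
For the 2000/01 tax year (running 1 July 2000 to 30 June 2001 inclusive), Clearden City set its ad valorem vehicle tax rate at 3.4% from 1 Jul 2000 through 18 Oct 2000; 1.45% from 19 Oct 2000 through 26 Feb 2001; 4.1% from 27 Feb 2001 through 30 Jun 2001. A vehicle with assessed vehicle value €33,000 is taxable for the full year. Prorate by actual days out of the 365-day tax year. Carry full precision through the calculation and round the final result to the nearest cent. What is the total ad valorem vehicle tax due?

1 Jul – 18 Oct 2000: 110 days at 3.4% → €33,000 × 3.4% × 110/365 = €338.1370
19 Oct 2000 – 26 Feb 2001: 131 days at 1.45% → €33,000 × 1.45% × 131/365 = €171.7356
27 Feb – 30 Jun 2001: 124 days at 4.1% → €33,000 × 4.1% × 124/365 = €459.6493
Total = €969.5219

€969.52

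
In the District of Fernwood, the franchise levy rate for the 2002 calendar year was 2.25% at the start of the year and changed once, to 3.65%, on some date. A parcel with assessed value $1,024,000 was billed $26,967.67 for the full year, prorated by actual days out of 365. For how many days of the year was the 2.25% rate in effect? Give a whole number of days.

265 days

Let d = days at the first rate; then 365 − d days at the second rate.
$1,024,000 × [2.25%·d + 3.65%·(365−d)] / 365 = $26,967.67
Solving gives d = 265, so the new rate took effect on 23 Sep 2002.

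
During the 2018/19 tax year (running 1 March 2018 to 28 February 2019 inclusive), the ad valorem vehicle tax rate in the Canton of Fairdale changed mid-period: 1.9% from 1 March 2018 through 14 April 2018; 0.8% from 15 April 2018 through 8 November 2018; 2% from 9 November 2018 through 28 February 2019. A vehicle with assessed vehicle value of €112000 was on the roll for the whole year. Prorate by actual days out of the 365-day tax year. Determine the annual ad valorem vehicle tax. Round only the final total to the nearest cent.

€1460.30

1 March – 14 April 2018: 45 days at 1.9% → €112000 × 1.9% × 45/365 = €262.3562
15 April – 8 November 2018: 208 days at 0.8% → €112000 × 0.8% × 208/365 = €510.5973
9 November 2018 – 28 February 2019: 112 days at 2% → €112000 × 2% × 112/365 = €687.3425
Total = €1460.2959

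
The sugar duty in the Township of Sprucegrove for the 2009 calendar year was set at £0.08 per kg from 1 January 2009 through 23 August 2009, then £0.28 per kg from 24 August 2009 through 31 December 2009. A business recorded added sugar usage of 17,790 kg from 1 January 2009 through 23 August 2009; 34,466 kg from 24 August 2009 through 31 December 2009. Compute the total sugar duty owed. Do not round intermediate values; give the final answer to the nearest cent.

£11,073.68

1 January – 23 August 2009: 17,790 kg at £0.08/kg → £1,423.20
24 August – 31 December 2009: 34,466 kg at £0.28/kg → £9,650.48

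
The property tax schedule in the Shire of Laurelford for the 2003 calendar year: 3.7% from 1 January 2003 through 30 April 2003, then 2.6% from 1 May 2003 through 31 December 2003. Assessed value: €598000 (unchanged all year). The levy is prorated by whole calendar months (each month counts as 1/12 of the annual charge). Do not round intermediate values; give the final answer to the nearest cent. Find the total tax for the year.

1 January – 30 April 2003: 4 months at 3.7% → €598000 × 3.7% × 4/12 = €7375.3333
1 May – 31 December 2003: 8 months at 2.6% → €598000 × 2.6% × 8/12 = €10365.3333
Total = €17740.6667

€17740.67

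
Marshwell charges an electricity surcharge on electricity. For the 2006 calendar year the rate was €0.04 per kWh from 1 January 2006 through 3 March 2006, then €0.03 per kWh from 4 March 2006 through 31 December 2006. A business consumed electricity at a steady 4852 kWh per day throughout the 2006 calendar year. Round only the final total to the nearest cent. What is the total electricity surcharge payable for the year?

€56,137.64

1 January – 3 March 2006: 62 days × 4852 kWh/day = 300,824 kWh at €0.04/kWh → €12,032.96
4 March – 31 December 2006: 303 days × 4852 kWh/day = 1,470,156 kWh at €0.03/kWh → €44,104.68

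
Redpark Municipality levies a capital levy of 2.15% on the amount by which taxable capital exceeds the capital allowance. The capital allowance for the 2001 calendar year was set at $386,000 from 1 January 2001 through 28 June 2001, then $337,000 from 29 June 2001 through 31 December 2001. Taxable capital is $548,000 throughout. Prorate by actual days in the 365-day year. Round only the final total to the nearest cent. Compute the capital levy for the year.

1 January – 28 June 2001: 179 days, exemption $386,000 → ($548,000 − $386,000) × 2.15% × 179/365 = $1,708.1014
29 June – 31 December 2001: 186 days, exemption $337,000 → ($548,000 − $337,000) × 2.15% × 186/365 = $2,311.7507
Total = $4,019.8521

$4,019.85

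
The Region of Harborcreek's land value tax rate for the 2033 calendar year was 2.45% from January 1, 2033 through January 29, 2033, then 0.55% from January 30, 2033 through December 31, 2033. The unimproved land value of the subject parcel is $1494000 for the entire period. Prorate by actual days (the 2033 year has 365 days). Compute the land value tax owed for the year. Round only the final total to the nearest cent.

$10472.33

January 1 – January 29, 2033: 29 days at 2.45% → $1494000 × 2.45% × 29/365 = $2908.1836
January 30 – December 31, 2033: 336 days at 0.55% → $1494000 × 0.55% × 336/365 = $7564.1425
Total = $10472.3260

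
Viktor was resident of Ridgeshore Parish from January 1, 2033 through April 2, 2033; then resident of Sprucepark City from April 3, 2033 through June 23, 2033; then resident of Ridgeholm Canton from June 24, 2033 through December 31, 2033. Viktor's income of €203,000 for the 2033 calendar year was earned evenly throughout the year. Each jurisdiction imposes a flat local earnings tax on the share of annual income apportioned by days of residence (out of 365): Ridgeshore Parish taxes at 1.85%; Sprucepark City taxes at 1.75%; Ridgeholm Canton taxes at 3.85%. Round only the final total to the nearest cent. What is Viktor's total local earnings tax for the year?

€5,834.44

Ridgeshore Parish, January 1 – April 2, 2033: 92 days → €203,000 × 1.85% × 92/365 = €946.5918
Sprucepark City, April 3 – June 23, 2033: 82 days → €203,000 × 1.75% × 82/365 = €798.0959
Ridgeholm Canton, June 24 – December 31, 2033: 191 days → €203,000 × 3.85% × 191/365 = €4,089.7548
Total = €5,834.4425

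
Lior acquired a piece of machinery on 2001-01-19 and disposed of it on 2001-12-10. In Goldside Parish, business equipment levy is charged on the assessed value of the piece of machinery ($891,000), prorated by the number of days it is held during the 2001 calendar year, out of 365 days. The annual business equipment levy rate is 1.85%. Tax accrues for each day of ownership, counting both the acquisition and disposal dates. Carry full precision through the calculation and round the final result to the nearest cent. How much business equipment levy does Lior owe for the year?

Days held (2001-01-19 to 2001-12-10): 326 out of 365
Tax = $891,000 × 1.85% × 326/365 = $14,722.2493

$14,722.25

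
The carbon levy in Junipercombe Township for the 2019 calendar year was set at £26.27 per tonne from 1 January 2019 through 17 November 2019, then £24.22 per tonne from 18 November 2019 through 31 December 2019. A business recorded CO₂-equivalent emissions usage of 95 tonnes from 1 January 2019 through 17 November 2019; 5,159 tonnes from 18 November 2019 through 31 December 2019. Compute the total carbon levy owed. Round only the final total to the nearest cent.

1 January – 17 November 2019: 95 tonnes at £26.27/tonne → £2495.65
18 November – 31 December 2019: 5,159 tonnes at £24.22/tonne → £124950.98

£127446.63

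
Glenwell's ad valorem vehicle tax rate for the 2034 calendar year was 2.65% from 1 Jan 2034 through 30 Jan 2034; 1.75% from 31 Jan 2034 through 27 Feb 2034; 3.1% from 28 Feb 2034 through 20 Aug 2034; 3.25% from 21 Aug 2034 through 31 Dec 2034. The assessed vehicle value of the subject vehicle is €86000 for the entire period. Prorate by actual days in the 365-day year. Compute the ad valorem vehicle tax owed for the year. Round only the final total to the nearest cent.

1 Jan – 30 Jan 2034: 30 days at 2.65% → €86000 × 2.65% × 30/365 = €187.3151
31 Jan – 27 Feb 2034: 28 days at 1.75% → €86000 × 1.75% × 28/365 = €115.4521
28 Feb – 20 Aug 2034: 174 days at 3.1% → €86000 × 3.1% × 174/365 = €1270.9151
21 Aug – 31 Dec 2034: 133 days at 3.25% → €86000 × 3.25% × 133/365 = €1018.4521
Total = €2592.1342

€2592.13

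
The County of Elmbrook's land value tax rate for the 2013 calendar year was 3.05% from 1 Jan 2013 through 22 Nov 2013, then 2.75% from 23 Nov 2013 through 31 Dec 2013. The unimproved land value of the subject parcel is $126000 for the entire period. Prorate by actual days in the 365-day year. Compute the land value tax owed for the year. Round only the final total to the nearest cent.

$3802.61

1 Jan – 22 Nov 2013: 326 days at 3.05% → $126000 × 3.05% × 326/365 = $3432.3781
23 Nov – 31 Dec 2013: 39 days at 2.75% → $126000 × 2.75% × 39/365 = $370.2329
Total = $3802.6110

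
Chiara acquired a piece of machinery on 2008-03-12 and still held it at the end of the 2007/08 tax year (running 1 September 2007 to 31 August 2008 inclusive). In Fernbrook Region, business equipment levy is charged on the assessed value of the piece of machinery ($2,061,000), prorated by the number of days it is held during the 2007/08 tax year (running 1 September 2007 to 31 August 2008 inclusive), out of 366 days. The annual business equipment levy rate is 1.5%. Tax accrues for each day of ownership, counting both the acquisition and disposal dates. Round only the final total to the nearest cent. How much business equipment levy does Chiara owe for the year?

Days held (2008-03-12 to 2008-08-31): 173 out of 366
Tax = $2,061,000 × 1.5% × 173/366 = $14,612.8279

$14,612.83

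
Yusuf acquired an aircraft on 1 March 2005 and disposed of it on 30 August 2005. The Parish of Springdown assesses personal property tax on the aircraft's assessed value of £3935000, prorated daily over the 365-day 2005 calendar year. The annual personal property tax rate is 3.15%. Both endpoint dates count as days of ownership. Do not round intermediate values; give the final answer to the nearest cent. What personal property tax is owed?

£62146.05

Days held (1 March – 30 August 2005): 183 out of 365
Tax = £3935000 × 3.15% × 183/365 = £62146.0479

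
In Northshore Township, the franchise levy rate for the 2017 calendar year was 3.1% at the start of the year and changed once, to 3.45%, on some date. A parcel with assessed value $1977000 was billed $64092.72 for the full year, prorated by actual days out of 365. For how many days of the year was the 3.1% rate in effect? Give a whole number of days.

217 days

Let d = days at the first rate; then 365 − d days at the second rate.
$1977000 × [3.1%·d + 3.45%·(365−d)] / 365 = $64092.72
Solving gives d = 217, so the new rate took effect on 6 Aug 2017.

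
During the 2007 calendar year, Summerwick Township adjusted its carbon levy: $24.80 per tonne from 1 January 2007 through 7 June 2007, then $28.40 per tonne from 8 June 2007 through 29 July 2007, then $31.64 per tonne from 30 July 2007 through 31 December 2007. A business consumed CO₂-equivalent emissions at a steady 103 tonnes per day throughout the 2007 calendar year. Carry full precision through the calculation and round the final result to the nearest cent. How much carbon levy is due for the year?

$1,060,838.20

1 January – 7 June 2007: 158 days × 103 tonnes/day = 16,274 tonnes at $24.80/tonne → $403,595.20
8 June – 29 July 2007: 52 days × 103 tonnes/day = 5,356 tonnes at $28.40/tonne → $152,110.40
30 July – 31 December 2007: 155 days × 103 tonnes/day = 15,965 tonnes at $31.64/tonne → $505,132.60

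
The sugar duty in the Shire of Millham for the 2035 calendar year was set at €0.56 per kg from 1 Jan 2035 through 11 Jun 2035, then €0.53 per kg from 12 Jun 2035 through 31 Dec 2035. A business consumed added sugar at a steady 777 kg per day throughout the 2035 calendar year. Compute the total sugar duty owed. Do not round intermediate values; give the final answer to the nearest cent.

1 Jan – 11 Jun 2035: 162 days × 777 kg/day = 125,874 kg at €0.56/kg → €70,489.44
12 Jun – 31 Dec 2035: 203 days × 777 kg/day = 157,731 kg at €0.53/kg → €83,597.43

€154,086.87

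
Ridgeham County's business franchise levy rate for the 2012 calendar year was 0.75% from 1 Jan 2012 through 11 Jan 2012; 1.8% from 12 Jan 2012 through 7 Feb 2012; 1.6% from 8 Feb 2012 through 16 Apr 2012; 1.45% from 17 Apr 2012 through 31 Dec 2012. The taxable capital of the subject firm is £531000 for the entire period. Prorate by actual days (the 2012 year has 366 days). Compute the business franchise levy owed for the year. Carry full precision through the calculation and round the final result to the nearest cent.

1 Jan – 11 Jan 2012: 11 days at 0.75% → £531000 × 0.75% × 11/366 = £119.6926
12 Jan – 7 Feb 2012: 27 days at 1.8% → £531000 × 1.8% × 27/366 = £705.0984
8 Feb – 16 Apr 2012: 69 days at 1.6% → £531000 × 1.6% × 69/366 = £1601.7049
17 Apr – 31 Dec 2012: 259 days at 1.45% → £531000 × 1.45% × 259/366 = £5448.5533
Total = £7875.0492

£7875.05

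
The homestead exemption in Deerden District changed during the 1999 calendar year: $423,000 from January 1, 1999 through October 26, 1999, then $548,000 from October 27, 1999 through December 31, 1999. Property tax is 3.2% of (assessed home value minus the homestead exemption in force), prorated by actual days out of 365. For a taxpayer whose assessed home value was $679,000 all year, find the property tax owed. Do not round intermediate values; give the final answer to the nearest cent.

$7,468.71

January 1 – October 26, 1999: 299 days, exemption $423,000 → ($679,000 − $423,000) × 3.2% × 299/365 = $6,710.7068
October 27 – December 31, 1999: 66 days, exemption $548,000 → ($679,000 − $548,000) × 3.2% × 66/365 = $758.0055
Total = $7,468.7123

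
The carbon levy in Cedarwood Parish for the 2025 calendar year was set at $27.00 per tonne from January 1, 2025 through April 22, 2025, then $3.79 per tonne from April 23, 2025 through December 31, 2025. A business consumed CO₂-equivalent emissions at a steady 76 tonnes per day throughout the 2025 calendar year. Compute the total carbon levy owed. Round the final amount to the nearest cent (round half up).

January 1 – April 22, 2025: 112 days × 76 tonnes/day = 8,512 tonnes at $27.00/tonne → $229,824.00
April 23 – December 31, 2025: 253 days × 76 tonnes/day = 19,228 tonnes at $3.79/tonne → $72,874.12

$302,698.12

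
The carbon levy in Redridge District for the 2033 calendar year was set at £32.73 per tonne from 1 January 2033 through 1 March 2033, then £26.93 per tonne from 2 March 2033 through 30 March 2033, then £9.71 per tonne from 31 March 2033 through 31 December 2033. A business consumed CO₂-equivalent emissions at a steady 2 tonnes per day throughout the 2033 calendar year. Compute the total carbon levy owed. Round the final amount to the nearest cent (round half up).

£10,849.46

1 January – 1 March 2033: 60 days × 2 tonnes/day = 120 tonnes at £32.73/tonne → £3,927.60
2 March – 30 March 2033: 29 days × 2 tonnes/day = 58 tonnes at £26.93/tonne → £1,561.94
31 March – 31 December 2033: 276 days × 2 tonnes/day = 552 tonnes at £9.71/tonne → £5,359.92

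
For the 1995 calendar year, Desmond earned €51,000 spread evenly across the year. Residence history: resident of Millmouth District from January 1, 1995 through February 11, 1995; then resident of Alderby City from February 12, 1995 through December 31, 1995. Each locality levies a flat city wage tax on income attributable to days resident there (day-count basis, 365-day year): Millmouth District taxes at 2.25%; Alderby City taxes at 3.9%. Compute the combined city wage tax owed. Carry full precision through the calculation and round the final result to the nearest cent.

Millmouth District, January 1 – February 11, 1995: 42 days → €51,000 × 2.25% × 42/365 = €132.0411
Alderby City, February 12 – December 31, 1995: 323 days → €51,000 × 3.9% × 323/365 = €1,760.1288
Total = €1,892.1699

€1,892.17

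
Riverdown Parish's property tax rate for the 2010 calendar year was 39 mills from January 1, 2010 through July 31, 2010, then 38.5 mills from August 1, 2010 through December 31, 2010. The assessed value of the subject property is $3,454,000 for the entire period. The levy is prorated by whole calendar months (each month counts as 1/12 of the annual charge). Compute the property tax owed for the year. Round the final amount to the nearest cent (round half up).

January 1 – July 31, 2010: 7 months at 39 mills → $3,454,000 × 3.9% × 7/12 = $78,578.5000
August 1 – December 31, 2010: 5 months at 38.5 mills → $3,454,000 × 3.85% × 5/12 = $55,407.9167
Total = $133,986.4167

$133,986.42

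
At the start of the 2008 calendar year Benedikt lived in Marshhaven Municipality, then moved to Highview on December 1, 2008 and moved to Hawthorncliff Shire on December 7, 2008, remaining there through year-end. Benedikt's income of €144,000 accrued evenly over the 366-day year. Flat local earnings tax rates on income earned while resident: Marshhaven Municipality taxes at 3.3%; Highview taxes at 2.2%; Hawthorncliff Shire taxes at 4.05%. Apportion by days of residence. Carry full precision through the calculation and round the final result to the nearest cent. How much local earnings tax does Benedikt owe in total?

€4,799.80

Marshhaven Municipality, January 1 – November 30, 2008: 335 days → €144,000 × 3.3% × 335/366 = €4,349.5082
Highview, December 1 – December 6, 2008: 6 days → €144,000 × 2.2% × 6/366 = €51.9344
Hawthorncliff Shire, December 7 – December 31, 2008: 25 days → €144,000 × 4.05% × 25/366 = €398.3607
Total = €4,799.8033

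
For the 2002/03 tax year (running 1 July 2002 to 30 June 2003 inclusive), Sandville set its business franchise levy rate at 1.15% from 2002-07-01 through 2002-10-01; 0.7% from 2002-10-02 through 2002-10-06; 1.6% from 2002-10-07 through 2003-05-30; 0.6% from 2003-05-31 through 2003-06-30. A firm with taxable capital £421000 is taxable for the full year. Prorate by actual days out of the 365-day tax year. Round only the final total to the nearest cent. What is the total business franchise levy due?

2002-07-01 to 2002-10-01: 93 days at 1.15% → £421000 × 1.15% × 93/365 = £1233.5877
2002-10-02 to 2002-10-06: 5 days at 0.7% → £421000 × 0.7% × 5/365 = £40.3699
2002-10-07 to 2003-05-30: 236 days at 1.6% → £421000 × 1.6% × 236/365 = £4355.3315
2003-05-31 to 2003-06-30: 31 days at 0.6% → £421000 × 0.6% × 31/365 = £214.5370
Total = £5843.8260

£5843.83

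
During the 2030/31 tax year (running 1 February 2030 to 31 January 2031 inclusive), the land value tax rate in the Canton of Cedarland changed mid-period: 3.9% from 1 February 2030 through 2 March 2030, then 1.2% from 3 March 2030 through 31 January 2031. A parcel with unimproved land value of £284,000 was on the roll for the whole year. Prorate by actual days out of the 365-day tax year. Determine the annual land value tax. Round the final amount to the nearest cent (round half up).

£4,038.25

1 February – 2 March 2030: 30 days at 3.9% → £284,000 × 3.9% × 30/365 = £910.3562
3 March 2030 – 31 January 2031: 335 days at 1.2% → £284,000 × 1.2% × 335/365 = £3,127.8904
Total = £4,038.2466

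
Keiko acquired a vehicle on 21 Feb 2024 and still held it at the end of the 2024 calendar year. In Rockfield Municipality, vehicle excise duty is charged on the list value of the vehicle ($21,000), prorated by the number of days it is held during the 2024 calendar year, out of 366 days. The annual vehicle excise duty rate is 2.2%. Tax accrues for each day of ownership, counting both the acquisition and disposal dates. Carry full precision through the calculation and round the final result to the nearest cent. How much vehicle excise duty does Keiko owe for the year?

Days held (21 Feb – 31 Dec 2024): 315 out of 366
Tax = $21,000 × 2.2% × 315/366 = $397.6230

$397.62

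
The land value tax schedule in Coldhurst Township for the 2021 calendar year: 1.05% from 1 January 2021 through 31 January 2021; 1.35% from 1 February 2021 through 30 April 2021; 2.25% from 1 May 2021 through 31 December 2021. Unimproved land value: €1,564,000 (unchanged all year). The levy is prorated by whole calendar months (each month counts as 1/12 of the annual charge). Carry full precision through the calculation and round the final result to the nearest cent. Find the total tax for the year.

€30,107.00

1 January – 31 January 2021: 1 month at 1.05% → €1,564,000 × 1.05% × 1/12 = €1,368.5000
1 February – 30 April 2021: 3 months at 1.35% → €1,564,000 × 1.35% × 3/12 = €5,278.5000
1 May – 31 December 2021: 8 months at 2.25% → €1,564,000 × 2.25% × 8/12 = €23,460.0000
Total = €30,107.0000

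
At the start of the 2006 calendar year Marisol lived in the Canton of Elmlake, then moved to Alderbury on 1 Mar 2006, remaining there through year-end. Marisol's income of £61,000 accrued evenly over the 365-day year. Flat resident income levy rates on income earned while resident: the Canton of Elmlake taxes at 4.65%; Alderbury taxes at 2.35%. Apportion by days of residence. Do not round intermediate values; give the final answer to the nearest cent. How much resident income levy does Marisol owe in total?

£1,660.29

The Canton of Elmlake, 1 Jan – 28 Feb 2006: 59 days → £61,000 × 4.65% × 59/365 = £458.5027
Alderbury, 1 Mar – 31 Dec 2006: 306 days → £61,000 × 2.35% × 306/365 = £1,201.7836
Total = £1,660.2863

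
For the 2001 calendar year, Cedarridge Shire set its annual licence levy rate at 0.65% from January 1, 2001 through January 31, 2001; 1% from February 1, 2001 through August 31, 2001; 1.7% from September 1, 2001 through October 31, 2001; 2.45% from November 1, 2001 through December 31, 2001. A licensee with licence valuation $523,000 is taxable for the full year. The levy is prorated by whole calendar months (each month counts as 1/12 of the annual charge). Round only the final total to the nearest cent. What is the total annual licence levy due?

$6,951.54

January 1 – January 31, 2001: 1 month at 0.65% → $523,000 × 0.65% × 1/12 = $283.2917
February 1 – August 31, 2001: 7 months at 1% → $523,000 × 1% × 7/12 = $3,050.8333
September 1 – October 31, 2001: 2 months at 1.7% → $523,000 × 1.7% × 2/12 = $1,481.8333
November 1 – December 31, 2001: 2 months at 2.45% → $523,000 × 2.45% × 2/12 = $2,135.5833
Total = $6,951.5417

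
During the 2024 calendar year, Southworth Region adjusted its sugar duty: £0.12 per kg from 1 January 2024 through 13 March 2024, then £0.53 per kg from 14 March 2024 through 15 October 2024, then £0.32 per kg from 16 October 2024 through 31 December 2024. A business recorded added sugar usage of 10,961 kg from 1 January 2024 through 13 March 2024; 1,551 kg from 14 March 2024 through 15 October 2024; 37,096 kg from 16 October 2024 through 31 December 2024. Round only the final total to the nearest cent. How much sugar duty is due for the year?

£14,008.07

1 January – 13 March 2024: 10,961 kg at £0.12/kg → £1,315.32
14 March – 15 October 2024: 1,551 kg at £0.53/kg → £822.03
16 October – 31 December 2024: 37,096 kg at £0.32/kg → £11,870.72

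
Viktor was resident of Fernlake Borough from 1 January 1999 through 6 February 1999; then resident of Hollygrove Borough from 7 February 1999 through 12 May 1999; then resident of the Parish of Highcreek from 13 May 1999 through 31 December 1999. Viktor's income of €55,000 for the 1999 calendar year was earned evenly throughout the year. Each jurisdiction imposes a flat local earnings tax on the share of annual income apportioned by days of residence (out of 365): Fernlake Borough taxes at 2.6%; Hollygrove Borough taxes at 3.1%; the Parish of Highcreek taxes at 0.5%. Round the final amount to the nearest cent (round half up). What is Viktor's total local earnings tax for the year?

€764.27

Fernlake Borough, 1 January – 6 February 1999: 37 days → €55,000 × 2.6% × 37/365 = €144.9589
Hollygrove Borough, 7 February – 12 May 1999: 95 days → €55,000 × 3.1% × 95/365 = €443.7671
The Parish of Highcreek, 13 May – 31 December 1999: 233 days → €55,000 × 0.5% × 233/365 = €175.5479
Total = €764.2740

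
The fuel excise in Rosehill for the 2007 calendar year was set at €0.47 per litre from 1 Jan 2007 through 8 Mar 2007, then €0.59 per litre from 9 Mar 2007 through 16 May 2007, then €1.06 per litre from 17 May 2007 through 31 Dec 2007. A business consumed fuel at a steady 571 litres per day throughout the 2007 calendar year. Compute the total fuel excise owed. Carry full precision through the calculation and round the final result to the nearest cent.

1 Jan – 8 Mar 2007: 67 days × 571 litres/day = 38,257 litres at €0.47/litre → €17980.79
9 Mar – 16 May 2007: 69 days × 571 litres/day = 39,399 litres at €0.59/litre → €23245.41
17 May – 31 Dec 2007: 229 days × 571 litres/day = 130,759 litres at €1.06/litre → €138604.54

€179830.74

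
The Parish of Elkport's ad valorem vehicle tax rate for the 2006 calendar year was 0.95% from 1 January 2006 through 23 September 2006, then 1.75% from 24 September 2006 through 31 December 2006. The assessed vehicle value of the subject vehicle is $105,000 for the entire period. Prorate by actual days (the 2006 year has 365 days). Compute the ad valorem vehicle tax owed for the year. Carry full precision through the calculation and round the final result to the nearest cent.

1 January – 23 September 2006: 266 days at 0.95% → $105,000 × 0.95% × 266/365 = $726.9452
24 September – 31 December 2006: 99 days at 1.75% → $105,000 × 1.75% × 99/365 = $498.3904
Total = $1,225.3356

$1,225.34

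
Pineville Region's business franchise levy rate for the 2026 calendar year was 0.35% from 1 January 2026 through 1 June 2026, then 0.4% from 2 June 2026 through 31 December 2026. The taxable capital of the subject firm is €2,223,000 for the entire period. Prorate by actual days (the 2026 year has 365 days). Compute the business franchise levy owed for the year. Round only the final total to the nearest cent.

1 January – 1 June 2026: 152 days at 0.35% → €2,223,000 × 0.35% × 152/365 = €3,240.0986
2 June – 31 December 2026: 213 days at 0.4% → €2,223,000 × 0.4% × 213/365 = €5,189.0301
Total = €8,429.1288

€8,429.13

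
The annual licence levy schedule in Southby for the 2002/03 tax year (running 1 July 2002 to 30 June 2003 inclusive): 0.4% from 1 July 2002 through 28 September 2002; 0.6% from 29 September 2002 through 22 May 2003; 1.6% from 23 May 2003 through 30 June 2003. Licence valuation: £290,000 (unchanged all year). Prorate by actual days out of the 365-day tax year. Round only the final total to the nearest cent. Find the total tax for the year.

1 July – 28 September 2002: 90 days at 0.4% → £290,000 × 0.4% × 90/365 = £286.0274
29 September 2002 – 22 May 2003: 236 days at 0.6% → £290,000 × 0.6% × 236/365 = £1,125.0411
23 May – 30 June 2003: 39 days at 1.6% → £290,000 × 1.6% × 39/365 = £495.7808
Total = £1,906.8493

£1,906.85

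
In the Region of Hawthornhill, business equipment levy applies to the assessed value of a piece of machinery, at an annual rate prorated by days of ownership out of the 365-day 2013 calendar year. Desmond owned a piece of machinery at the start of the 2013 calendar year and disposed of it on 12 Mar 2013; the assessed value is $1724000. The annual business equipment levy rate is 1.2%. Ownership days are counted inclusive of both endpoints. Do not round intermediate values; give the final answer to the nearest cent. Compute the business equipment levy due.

Days held (1 Jan – 12 Mar 2013): 71 out of 365
Tax = $1724000 × 1.2% × 71/365 = $4024.2411

$4024.24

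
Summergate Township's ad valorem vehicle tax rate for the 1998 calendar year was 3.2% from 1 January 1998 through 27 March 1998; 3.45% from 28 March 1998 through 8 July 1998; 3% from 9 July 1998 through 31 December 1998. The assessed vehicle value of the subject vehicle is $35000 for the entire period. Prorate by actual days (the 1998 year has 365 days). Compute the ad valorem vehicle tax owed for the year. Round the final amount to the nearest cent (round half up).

1 January – 27 March 1998: 86 days at 3.2% → $35000 × 3.2% × 86/365 = $263.8904
28 March – 8 July 1998: 103 days at 3.45% → $35000 × 3.45% × 103/365 = $340.7466
9 July – 31 December 1998: 176 days at 3% → $35000 × 3% × 176/365 = $506.3014
Total = $1110.9384

$1110.94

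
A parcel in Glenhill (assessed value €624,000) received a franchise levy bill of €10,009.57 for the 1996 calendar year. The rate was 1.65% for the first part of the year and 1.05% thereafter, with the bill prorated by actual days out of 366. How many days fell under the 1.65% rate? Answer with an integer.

338 days

Let d = days at the first rate; then 366 − d days at the second rate.
€624,000 × [1.65%·d + 1.05%·(366−d)] / 366 = €10,009.57
Solving gives d = 338, so the new rate took effect on 4 December 1996.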